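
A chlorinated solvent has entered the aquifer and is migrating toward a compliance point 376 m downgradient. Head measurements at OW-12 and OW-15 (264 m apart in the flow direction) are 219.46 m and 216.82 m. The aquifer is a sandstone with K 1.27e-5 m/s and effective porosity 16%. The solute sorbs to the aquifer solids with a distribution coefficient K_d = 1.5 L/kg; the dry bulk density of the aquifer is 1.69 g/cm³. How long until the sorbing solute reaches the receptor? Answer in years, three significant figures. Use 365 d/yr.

Hydraulic gradient i = (219.46 − 216.82) / 264 = 2.64 / 264 = 0.01000
K = 1.27e-5 m/s × 86400 s/d = 1.097 m/d
q = Ki = 1.097 × 0.01000 = 0.01097 m/d
v = Ki/n = 1.097·0.01000/0.16 = 0.06858 m/d
Retardation R = 1 + ρ_b·K_d/n = 1 + 1.69×1.5/0.16 = 16.84
Contaminant velocity v_c = v/R = 0.06858/16.84 = 0.004072 m/d
t = L/v_c = 376/0.004072 = 92350 d
   = 92350/365 = 253 yr

253 years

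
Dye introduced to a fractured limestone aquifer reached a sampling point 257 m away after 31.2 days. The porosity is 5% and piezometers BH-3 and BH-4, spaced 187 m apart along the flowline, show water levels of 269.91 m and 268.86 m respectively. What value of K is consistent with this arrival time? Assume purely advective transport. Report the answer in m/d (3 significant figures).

73.4 m/d

Hydraulic gradient i = (269.91 − 268.86) / 187 = 1.05 / 187 = 0.005615
v = L / t = 257 / 31.2 = 8.237 m/d
K = v · n / i = 8.237 × 0.05 / 0.005615 = 73.4 m/d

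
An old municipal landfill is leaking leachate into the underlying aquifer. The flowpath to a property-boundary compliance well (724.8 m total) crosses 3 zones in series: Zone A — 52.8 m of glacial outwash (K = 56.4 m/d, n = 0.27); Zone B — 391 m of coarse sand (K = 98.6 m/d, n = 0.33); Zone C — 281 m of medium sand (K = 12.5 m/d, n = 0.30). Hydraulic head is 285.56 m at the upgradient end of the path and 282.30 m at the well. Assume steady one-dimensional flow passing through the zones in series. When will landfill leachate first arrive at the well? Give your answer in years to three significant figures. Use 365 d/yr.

5.24 years

Total head drop ΔH = 285.56 − 282.30 = 3.26 m
Continuity: the same q passes through each zone, so ΔH = q·Σ(L_j/K_j) — the zones act as resistances in series.
Σ(L/K) = 52.8/56.4 + 391/98.6 + 281/12.5 = 0.9362 + 3.966 + 22.48 = 27.38 d
q = ΔH / Σ(L/K) = 3.26 / 27.38 = 0.1191 m/d (same in every zone)
Zone A: v = q/n = 0.1191/0.27 = 0.4410 m/d → t_A = 52.8/0.4410 = 119.7 d
Zone B: v = q/n = 0.1191/0.33 = 0.3608 m/d → t_B = 391/0.3608 = 1084 d
Zone C: v = q/n = 0.1191/0.30 = 0.3969 m/d → t_C = 281/0.3969 = 708.1 d
Total t = 119.7 + 1084 + 708.1 = 1912 d
   = 1912 / 365 = 5.24 yr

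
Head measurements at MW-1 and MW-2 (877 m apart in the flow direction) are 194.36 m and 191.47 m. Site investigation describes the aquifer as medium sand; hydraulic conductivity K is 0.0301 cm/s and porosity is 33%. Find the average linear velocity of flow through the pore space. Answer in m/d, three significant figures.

Hydraulic gradient i = (194.36 − 191.47) / 877 = 2.89 / 877 = 0.003295
K = 0.0301 cm/s × 864 = 26.01 m/d
q = Ki = 26.01 × 0.003295 = 0.08570 m/d
v_s = q/n_e = 0.08570/0.33 = 0.2597 m/d

0.260 m/d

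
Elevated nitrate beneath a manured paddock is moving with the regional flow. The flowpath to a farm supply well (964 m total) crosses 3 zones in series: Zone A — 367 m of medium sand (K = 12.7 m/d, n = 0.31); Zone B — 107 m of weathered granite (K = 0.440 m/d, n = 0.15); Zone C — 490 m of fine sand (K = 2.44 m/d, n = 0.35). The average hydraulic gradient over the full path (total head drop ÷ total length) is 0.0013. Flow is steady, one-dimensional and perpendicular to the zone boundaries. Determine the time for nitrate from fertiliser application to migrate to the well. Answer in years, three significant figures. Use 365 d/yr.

312 years

Steady 1-D flow in series ⇒ the Darcy flux q is identical in every zone and the zone head losses add (resistances L/K in series).
Σ(L/K) = 367/12.7 + 107/0.440 + 490/2.44 = 28.90 + 243.2 + 200.8 = 472.9 d
K_eq = L_total / Σ(L/K) = 964 / 472.9 = 2.038 m/d
q = K_eq · i = 2.038 × 0.0013 = 0.002650 m/d (same in every zone)
Zone A: v = q/n = 0.002650/0.31 = 0.008549 m/d → t_A = 367/0.008549 = 42930 d
Zone B: v = q/n = 0.002650/0.15 = 0.01767 m/d → t_B = 107/0.01767 = 6057 d
Zone C: v = q/n = 0.002650/0.35 = 0.007572 m/d → t_C = 490/0.007572 = 64720 d
Total t = 42930 + 6057 + 64720 = 113700 d
   = 113700 / 365 = 312 yr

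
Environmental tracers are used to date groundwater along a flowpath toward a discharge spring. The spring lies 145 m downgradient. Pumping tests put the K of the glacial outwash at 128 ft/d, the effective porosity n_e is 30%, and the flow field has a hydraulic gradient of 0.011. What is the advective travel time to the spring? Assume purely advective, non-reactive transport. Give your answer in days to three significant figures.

K = 128 ft/d × 0.3048 = 39.01 m/d
q = Ki = 39.01 × 0.011 = 0.4292 m/d
v_s = q/n_e = 0.4292/0.30 = 1.431 m/d
t = L / v = 145 / 1.431 = 101.4 d

101 days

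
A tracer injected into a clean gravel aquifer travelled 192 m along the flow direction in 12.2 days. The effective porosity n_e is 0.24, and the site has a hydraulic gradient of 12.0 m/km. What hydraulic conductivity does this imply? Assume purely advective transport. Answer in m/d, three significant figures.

315 m/d

v = L / t = 192 / 12.2 = 15.74 m/d
K = v · n / i = 15.74 × 0.24 / 0.012 = 315 m/d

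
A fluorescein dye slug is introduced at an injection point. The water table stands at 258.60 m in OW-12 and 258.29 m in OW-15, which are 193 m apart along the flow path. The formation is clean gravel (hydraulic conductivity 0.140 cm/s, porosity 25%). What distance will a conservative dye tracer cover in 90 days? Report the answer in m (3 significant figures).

69.9 m

Hydraulic gradient i = (258.60 − 258.29) / 193 = 0.31 / 193 = 0.001606
K = 0.140 cm/s × 864 = 121.0 m/d
Darcy flux q = K·i = 121.0 × 0.001606 = 0.1943 m/d
Average linear velocity = 0.1943 / 0.25 = 0.7772 m/d
L = v × T = 0.7772 × 90 = 69.94 m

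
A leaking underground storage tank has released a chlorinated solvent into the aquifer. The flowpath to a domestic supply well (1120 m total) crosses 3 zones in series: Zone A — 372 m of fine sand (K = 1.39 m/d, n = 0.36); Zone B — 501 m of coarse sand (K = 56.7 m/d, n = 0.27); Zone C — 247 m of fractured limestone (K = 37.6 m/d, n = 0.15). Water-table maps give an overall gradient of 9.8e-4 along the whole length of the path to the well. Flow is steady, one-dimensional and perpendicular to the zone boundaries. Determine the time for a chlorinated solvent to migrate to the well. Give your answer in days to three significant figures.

Steady 1-D flow in series ⇒ the Darcy flux q is identical in every zone and the zone head losses add (resistances L/K in series).
Σ(L/K) = 372/1.39 + 501/56.7 + 247/37.6 = 267.6 + 8.836 + 6.569 = 283.0 d
K_eq = L_total / Σ(L/K) = 1120 / 283.0 = 3.957 m/d
q = K_eq · i = 3.957 × 9.8e-4 = 0.003878 m/d (same in every zone)
Zone A: v = q/n = 0.003878/0.36 = 0.01077 m/d → t_A = 372/0.01077 = 34530 d
Zone B: v = q/n = 0.003878/0.27 = 0.01436 m/d → t_B = 501/0.01436 = 34880 d
Zone C: v = q/n = 0.003878/0.15 = 0.02585 m/d → t_C = 247/0.02585 = 9554 d
Total t = 34530 + 34880 + 9554 = 78970 d

79000 days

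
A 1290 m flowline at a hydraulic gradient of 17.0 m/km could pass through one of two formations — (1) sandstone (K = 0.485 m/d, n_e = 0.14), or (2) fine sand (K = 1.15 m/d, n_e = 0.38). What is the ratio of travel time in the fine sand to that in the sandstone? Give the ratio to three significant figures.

Unit 1 (sandstone): v = 0.485×0.017/0.14 = 0.05889 m/d, t = 1290/0.05889 = 21900 d
Unit 2 (fine sand): v = 1.15×0.017/0.38 = 0.05145 m/d, t = 1290/0.05145 = 25070 d
t(fine sand) / t(sandstone) = 25070/21900 = 1.14

1.14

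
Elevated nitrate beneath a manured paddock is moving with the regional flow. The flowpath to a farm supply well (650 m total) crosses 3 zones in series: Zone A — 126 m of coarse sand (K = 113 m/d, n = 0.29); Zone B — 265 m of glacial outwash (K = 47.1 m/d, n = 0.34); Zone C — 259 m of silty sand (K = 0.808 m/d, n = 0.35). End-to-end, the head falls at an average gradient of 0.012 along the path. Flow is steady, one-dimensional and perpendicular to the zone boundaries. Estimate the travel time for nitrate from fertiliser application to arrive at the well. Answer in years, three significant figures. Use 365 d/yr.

25.0 years

Steady 1-D flow in series ⇒ the Darcy flux q is identical in every zone and the zone head losses add (resistances L/K in series).
Σ(L/K) = 126/113 + 265/47.1 + 259/0.808 = 1.115 + 5.626 + 320.5 = 327.3 d
K_eq = L_total / Σ(L/K) = 650 / 327.3 = 1.986 m/d
q = K_eq · i = 1.986 × 0.012 = 0.02383 m/d (same in every zone)
Zone A: v = q/n = 0.02383/0.29 = 0.08218 m/d → t_A = 126/0.08218 = 1533 d
Zone B: v = q/n = 0.02383/0.34 = 0.07010 m/d → t_B = 265/0.07010 = 3781 d
Zone C: v = q/n = 0.02383/0.35 = 0.06809 m/d → t_C = 259/0.06809 = 3804 d
Total t = 1533 + 3781 + 3804 = 9117 d
   = 9117 / 365 = 25.0 yr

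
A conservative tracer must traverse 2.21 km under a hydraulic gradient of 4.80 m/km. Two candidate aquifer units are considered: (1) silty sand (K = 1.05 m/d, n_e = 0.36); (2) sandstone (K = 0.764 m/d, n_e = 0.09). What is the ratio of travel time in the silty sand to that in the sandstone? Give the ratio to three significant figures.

2.91

Unit 1 (silty sand): v = 1.05×0.0048/0.36 = 0.01400 m/d, t = 2210/0.01400 = 157900 d
Unit 2 (sandstone): v = 0.764×0.0048/0.09 = 0.04075 m/d, t = 2210/0.04075 = 54240 d
t(silty sand) / t(sandstone) = 157900/54240 = 2.91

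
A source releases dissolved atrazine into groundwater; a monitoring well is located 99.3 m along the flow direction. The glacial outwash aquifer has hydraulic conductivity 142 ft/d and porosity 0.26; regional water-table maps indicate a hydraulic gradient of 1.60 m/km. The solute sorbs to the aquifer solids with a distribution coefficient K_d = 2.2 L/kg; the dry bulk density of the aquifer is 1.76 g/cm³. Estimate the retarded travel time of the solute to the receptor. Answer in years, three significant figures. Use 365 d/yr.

K = 142 ft/d × 0.3048 = 43.28 m/d
Specific discharge q = 43.28 × 0.0016 = 0.06925 m/d
Seepage velocity v = q / n = 0.06925 / 0.26 = 0.2663 m/d
Retardation R = 1 + ρ_b·K_d/n = 1 + 1.76×2.2/0.26 = 15.89
Contaminant velocity v_c = v/R = 0.2663/15.89 = 0.01676 m/d
t = L/v_c = 99.3/0.01676 = 5925 d
   = 5925/365 = 16.2 yr

16.2 years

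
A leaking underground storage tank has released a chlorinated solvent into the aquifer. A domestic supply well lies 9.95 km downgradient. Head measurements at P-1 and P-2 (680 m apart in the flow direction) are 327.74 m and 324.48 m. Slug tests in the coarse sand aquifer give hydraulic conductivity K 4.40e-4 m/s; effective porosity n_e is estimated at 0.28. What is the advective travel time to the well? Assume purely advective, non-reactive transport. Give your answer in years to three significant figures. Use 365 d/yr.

41.9 years

Hydraulic gradient i = (327.74 − 324.48) / 680 = 3.26 / 680 = 0.004794
K = 4.40e-4 m/s × 86400 s/d = 38.02 m/d
Specific discharge q = 38.02 × 0.004794 = 0.1823 m/d
Seepage velocity v = q / n = 0.1823 / 0.28 = 0.6509 m/d
L = 9.95 km = 9950 m
t = L / v = 9950 / 0.6509 = 15290 d
   = 15290 / 365 = 41.9 yr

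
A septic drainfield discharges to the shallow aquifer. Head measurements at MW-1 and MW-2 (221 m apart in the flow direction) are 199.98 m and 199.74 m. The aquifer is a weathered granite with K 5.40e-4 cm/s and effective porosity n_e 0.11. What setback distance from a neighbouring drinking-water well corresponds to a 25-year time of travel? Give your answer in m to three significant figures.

42.0 m

Hydraulic gradient i = (199.98 − 199.74) / 221 = 0.24 / 221 = 0.001086
K = 5.40e-4 cm/s × 864 = 0.4666 m/d
Specific discharge q = 0.4666 × 0.001086 = 5.067e-4 m/d
Average linear velocity = 5.067e-4 / 0.11 = 0.004606 m/d
T = 25 yr × 365 = 9125 d
L = v × T = 0.004606 × 9125 = 42.03 m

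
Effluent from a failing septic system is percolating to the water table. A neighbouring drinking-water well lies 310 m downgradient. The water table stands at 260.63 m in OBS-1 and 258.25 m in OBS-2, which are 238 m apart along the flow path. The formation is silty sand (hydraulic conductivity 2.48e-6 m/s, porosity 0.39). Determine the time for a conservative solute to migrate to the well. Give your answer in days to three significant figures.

Hydraulic gradient i = (260.63 − 258.25) / 238 = 2.38 / 238 = 0.01000
K = 2.48e-6 m/s × 86400 s/d = 0.2143 m/d
q = Ki = 0.2143 × 0.01000 = 0.002143 m/d
v = Ki/n = 0.2143·0.01000/0.39 = 0.005494 m/d
t = L / v = 310 / 0.005494 = 56420 d

56400 days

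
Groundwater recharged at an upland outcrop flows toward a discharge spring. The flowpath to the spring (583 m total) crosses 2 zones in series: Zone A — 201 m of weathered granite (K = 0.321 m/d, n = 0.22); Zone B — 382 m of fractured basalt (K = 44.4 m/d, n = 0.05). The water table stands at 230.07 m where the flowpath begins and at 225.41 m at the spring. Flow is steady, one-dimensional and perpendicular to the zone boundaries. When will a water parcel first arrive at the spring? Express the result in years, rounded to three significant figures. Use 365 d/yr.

Total head drop ΔH = 230.07 − 225.41 = 4.66 m
Steady 1-D flow in series ⇒ the Darcy flux q is identical in every zone and the zone head losses add (resistances L/K in series).
Σ(L/K) = 201/0.321 + 382/44.4 = 626.2 + 8.604 = 634.8 d
q = ΔH / Σ(L/K) = 4.66 / 634.8 = 0.007341 m/d (same in every zone)
Zone A: v = q/n = 0.007341/0.22 = 0.03337 m/d → t_A = 201/0.03337 = 6024 d
Zone B: v = q/n = 0.007341/0.05 = 0.1468 m/d → t_B = 382/0.1468 = 2602 d
Total t = 6024 + 2602 = 8625 d
   = 8625 / 365 = 23.6 yr

23.6 years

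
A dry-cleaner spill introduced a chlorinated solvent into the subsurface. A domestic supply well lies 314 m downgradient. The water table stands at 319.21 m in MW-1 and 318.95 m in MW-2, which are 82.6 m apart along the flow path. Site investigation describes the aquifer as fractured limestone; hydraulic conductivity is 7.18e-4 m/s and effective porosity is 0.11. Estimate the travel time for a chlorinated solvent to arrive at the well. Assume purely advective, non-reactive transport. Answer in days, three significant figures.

Hydraulic gradient i = (319.21 − 318.95) / 82.6 = 0.26 / 82.6 = 0.003148
K = 7.18e-4 m/s × 86400 s/d = 62.04 m/d
q = Ki = 62.04 × 0.003148 = 0.1953 m/d
v = Ki/n = 62.04·0.003148/0.11 = 1.775 m/d
t = L / v = 314 / 1.775 = 176.9 d

177 days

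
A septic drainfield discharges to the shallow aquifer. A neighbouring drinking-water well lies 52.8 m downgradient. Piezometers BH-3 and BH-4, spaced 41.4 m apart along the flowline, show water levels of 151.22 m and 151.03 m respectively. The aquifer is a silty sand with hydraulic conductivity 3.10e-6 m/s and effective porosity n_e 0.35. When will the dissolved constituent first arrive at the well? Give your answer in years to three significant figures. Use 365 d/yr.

41.2 years

Hydraulic gradient i = (151.22 − 151.03) / 41.4 = 0.19 / 41.4 = 0.004589
K = 3.10e-6 m/s × 86400 s/d = 0.2678 m/d
Darcy flux q = K·i = 0.2678 × 0.004589 = 0.001229 m/d
Seepage velocity v = q / n = 0.001229 / 0.35 = 0.003512 m/d
t = L / v = 52.8 / 0.003512 = 15030 d
   = 15030 / 365 = 41.2 yr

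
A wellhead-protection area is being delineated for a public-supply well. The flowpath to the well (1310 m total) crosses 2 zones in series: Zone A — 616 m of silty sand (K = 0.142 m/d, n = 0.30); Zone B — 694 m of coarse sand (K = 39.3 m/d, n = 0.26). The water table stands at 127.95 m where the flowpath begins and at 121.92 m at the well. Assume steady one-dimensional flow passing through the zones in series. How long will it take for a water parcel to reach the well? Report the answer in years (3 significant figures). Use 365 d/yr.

723 years

Total head drop ΔH = 127.95 − 121.92 = 6.03 m
Continuity: the same q passes through each zone, so ΔH = q·Σ(L_j/K_j) — the zones act as resistances in series.
Σ(L/K) = 616/0.142 + 694/39.3 = 4338 + 17.66 = 4356 d
q = ΔH / Σ(L/K) = 6.03 / 4356 = 0.001384 m/d (same in every zone)
Zone A: v = q/n = 0.001384/0.30 = 0.004615 m/d → t_A = 616/0.004615 = 133500 d
Zone B: v = q/n = 0.001384/0.26 = 0.005325 m/d → t_B = 694/0.005325 = 130300 d
Total t = 133500 + 130300 = 263800 d
   = 263800 / 365 = 723 yr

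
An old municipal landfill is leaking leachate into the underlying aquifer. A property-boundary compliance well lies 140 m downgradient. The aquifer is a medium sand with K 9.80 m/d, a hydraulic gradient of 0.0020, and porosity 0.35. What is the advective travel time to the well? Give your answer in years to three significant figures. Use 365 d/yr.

6.85 years

q = Ki = 9.80 × 0.0020 = 0.01960 m/d
v_s = q/n_e = 0.01960/0.35 = 0.05600 m/d
t = L / v = 140 / 0.05600 = 2500 d
   = 2500 / 365 = 6.85 yr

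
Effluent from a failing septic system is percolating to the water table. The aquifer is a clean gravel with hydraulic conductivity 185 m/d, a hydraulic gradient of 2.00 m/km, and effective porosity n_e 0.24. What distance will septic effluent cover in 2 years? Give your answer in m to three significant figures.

Specific discharge q = 185 × 0.0020 = 0.3700 m/d
Seepage velocity v = q / n = 0.3700 / 0.24 = 1.542 m/d
T = 2 yr × 365 = 730 d
L = v × T = 1.542 × 730 = 1125 m

1130 m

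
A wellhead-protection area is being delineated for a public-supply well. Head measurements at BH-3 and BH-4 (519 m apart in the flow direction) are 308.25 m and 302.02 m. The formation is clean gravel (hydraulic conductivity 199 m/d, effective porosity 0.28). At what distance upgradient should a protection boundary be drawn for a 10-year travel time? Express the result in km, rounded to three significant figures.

Hydraulic gradient i = (308.25 − 302.02) / 519 = 6.23 / 519 = 0.01200
Darcy flux q = K·i = 199 × 0.01200 = 2.389 m/d
Seepage velocity v = q / n = 2.389 / 0.28 = 8.531 m/d
T = 10 yr × 365 = 3650 d
L = v × T = 8.531 × 3650 = 31140 m
   = 31.1 km

31.1 km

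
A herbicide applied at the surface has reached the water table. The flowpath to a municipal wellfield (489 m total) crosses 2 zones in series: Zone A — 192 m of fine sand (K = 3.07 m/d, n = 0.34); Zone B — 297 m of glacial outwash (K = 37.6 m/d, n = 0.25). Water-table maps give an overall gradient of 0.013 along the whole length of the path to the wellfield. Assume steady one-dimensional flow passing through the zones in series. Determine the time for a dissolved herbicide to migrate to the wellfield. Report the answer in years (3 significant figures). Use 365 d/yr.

Continuity: the same q passes through each zone, so ΔH = q·Σ(L_j/K_j) — the zones act as resistances in series.
Σ(L/K) = 192/3.07 + 297/37.6 = 62.54 + 7.899 = 70.44 d
K_eq = L_total / Σ(L/K) = 489 / 70.44 = 6.942 m/d
q = K_eq · i = 6.942 × 0.013 = 0.09025 m/d (same in every zone)
Zone A: v = q/n = 0.09025/0.34 = 0.2654 m/d → t_A = 192/0.2654 = 723.3 d
Zone B: v = q/n = 0.09025/0.25 = 0.3610 m/d → t_B = 297/0.3610 = 822.7 d
Total t = 723.3 + 822.7 = 1546 d
   = 1546 / 365 = 4.24 yr

4.24 years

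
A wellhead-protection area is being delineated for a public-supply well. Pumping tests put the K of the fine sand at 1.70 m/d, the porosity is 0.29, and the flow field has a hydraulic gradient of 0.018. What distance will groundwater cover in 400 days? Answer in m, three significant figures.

42.2 m

Darcy flux q = K·i = 1.70 × 0.018 = 0.03060 m/d
Average linear velocity = 0.03060 / 0.29 = 0.1055 m/d
L = v × T = 0.1055 × 400 = 42.21 m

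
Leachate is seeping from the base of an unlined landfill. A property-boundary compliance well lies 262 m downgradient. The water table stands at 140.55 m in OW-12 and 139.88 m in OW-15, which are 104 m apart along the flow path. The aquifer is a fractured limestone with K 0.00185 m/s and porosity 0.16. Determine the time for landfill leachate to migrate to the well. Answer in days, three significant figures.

Hydraulic gradient i = (140.55 − 139.88) / 104 = 0.67 / 104 = 0.006442
K = 0.00185 m/s × 86400 s/d = 159.8 m/d
Specific discharge q = 159.8 × 0.006442 = 1.030 m/d
Average linear velocity = 1.030 / 0.16 = 6.436 m/d
t = L / v = 262 / 6.436 = 40.71 d

40.7 days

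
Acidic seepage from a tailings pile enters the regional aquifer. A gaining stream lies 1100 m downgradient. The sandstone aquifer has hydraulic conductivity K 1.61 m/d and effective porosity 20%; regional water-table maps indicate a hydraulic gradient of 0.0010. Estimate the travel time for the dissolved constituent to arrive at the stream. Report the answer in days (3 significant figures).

137000 days

Darcy flux q = K·i = 1.61 × 0.0010 = 0.001610 m/d
v_s = q/n_e = 0.001610/0.20 = 0.008050 m/d
t = L / v = 1100 / 0.008050 = 136600 d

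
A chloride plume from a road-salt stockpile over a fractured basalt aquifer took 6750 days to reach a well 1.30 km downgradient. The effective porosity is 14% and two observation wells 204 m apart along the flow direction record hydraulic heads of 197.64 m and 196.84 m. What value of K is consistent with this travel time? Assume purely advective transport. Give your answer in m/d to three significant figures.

6.88 m/d

Hydraulic gradient i = (197.64 − 196.84) / 204 = 0.80 / 204 = 0.003922
L = 1.30 km = 1300 m
v = L / t = 1300 / 6750 = 0.1926 m/d
K = v · n / i = 0.1926 × 0.14 / 0.003922 = 6.88 m/d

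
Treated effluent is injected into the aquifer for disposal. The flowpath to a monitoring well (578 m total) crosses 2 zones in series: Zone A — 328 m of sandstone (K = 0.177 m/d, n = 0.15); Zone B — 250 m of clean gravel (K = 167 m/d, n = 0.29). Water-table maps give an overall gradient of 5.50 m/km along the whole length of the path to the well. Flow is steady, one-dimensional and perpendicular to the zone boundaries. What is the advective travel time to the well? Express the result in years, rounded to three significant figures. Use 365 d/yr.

Steady 1-D flow in series ⇒ the Darcy flux q is identical in every zone and the zone head losses add (resistances L/K in series).
Σ(L/K) = 328/0.177 + 250/167 = 1853 + 1.497 = 1855 d
K_eq = L_total / Σ(L/K) = 578 / 1855 = 0.3117 m/d
q = K_eq · i = 0.3117 × 0.0055 = 0.001714 m/d (same in every zone)
Zone A: v = q/n = 0.001714/0.15 = 0.01143 m/d → t_A = 328/0.01143 = 28700 d
Zone B: v = q/n = 0.001714/0.29 = 0.005911 m/d → t_B = 250/0.005911 = 42300 d
Total t = 28700 + 42300 = 71000 d
   = 71000 / 365 = 195 yr

195 years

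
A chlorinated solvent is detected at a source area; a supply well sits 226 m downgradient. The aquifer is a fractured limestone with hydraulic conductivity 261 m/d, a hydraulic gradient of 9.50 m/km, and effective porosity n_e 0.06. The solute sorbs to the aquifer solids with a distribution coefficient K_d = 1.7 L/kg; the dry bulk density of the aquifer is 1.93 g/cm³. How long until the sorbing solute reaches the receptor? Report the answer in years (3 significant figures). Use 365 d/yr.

Darcy flux q = K·i = 261 × 0.0095 = 2.480 m/d
v_s = q/n_e = 2.480/0.06 = 41.32 m/d
Retardation R = 1 + ρ_b·K_d/n = 1 + 1.93×1.7/0.06 = 55.68
Contaminant velocity v_c = v/R = 41.32/55.68 = 0.7421 m/d
t = L/v_c = 226/0.7421 = 304.5 d
   = 304.5/365 = 0.834 yr

0.834 years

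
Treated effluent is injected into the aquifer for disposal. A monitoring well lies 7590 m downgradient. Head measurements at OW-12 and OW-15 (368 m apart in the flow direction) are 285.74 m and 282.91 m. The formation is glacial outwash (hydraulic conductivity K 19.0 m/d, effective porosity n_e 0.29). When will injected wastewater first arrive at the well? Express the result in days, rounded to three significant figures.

15100 days

Hydraulic gradient i = (285.74 − 282.91) / 368 = 2.83 / 368 = 0.007690
q = Ki = 19.0 × 0.007690 = 0.1461 m/d
v = Ki/n = 19.0·0.007690/0.29 = 0.5038 m/d
t = L / v = 7590 / 0.5038 = 15060 d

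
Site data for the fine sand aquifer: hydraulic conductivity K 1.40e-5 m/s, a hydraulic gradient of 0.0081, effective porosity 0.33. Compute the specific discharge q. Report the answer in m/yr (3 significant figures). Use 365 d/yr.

3.58 m/yr

K = 1.40e-5 m/s × 86400 s/d = 1.210 m/d
Darcy flux q = K·i = 1.210 × 0.0081 = 0.009798 m/d
   = 0.009798 × 365 = 3.58 m/yr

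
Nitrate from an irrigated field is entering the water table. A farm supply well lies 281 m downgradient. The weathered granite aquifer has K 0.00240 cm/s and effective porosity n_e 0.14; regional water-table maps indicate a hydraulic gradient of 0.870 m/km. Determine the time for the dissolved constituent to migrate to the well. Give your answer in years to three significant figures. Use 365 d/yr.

K = 0.00240 cm/s × 864 = 2.074 m/d
q = Ki = 2.074 × 8.7e-4 = 0.001804 m/d
v = Ki/n = 2.074·8.7e-4/0.14 = 0.01289 m/d
t = L / v = 281 / 0.01289 = 21810 d
   = 21810 / 365 = 59.7 yr

59.7 years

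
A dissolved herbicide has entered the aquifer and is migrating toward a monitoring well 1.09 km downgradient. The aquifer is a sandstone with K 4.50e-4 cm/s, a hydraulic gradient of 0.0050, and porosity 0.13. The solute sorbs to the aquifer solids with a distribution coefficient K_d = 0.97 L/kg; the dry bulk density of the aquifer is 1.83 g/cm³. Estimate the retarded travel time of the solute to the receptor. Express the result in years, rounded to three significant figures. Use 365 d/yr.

2930 years

K = 4.50e-4 cm/s × 864 = 0.3888 m/d
Darcy flux q = K·i = 0.3888 × 0.0050 = 0.001944 m/d
v_s = q/n_e = 0.001944/0.13 = 0.01495 m/d
Retardation R = 1 + ρ_b·K_d/n = 1 + 1.83×0.97/0.13 = 14.65
Contaminant velocity v_c = v/R = 0.01495/14.65 = 0.001020 m/d
L = 1.09 km = 1090 m
t = L/v_c = 1090/0.001020 = 1.068e6 d
   = 1.068e6/365 = 2930 yr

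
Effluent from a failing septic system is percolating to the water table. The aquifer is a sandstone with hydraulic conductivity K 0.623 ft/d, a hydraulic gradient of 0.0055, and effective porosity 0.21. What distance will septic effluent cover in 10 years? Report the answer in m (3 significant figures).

18.2 m

K = 0.623 ft/d × 0.3048 = 0.1899 m/d
Specific discharge q = 0.1899 × 0.0055 = 0.001044 m/d
Seepage velocity v = q / n = 0.001044 / 0.21 = 0.004973 m/d
T = 10 yr × 365 = 3650 d
L = v × T = 0.004973 × 3650 = 18.15 m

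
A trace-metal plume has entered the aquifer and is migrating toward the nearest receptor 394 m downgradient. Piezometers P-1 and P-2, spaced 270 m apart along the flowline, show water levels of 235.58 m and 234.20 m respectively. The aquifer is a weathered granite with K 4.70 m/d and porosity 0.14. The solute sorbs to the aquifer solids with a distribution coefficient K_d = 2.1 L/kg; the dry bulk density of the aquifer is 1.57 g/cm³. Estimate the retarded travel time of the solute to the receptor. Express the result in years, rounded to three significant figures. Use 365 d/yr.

154 years

Hydraulic gradient i = (235.58 − 234.20) / 270 = 1.38 / 270 = 0.005111
Specific discharge q = 4.70 × 0.005111 = 0.02402 m/d
Average linear velocity = 0.02402 / 0.14 = 0.1716 m/d
Retardation R = 1 + ρ_b·K_d/n = 1 + 1.57×2.1/0.14 = 24.55
Contaminant velocity v_c = v/R = 0.1716/24.55 = 0.006989 m/d
t = L/v_c = 394/0.006989 = 56370 d
   = 56370/365 = 154 yr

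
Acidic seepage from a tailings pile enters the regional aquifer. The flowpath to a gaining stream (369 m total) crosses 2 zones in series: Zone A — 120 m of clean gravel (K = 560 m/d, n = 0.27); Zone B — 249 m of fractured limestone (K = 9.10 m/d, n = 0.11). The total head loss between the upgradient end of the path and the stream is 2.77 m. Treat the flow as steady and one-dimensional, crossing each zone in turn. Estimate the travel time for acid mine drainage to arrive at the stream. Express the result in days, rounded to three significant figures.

Continuity: the same q passes through each zone, so ΔH = q·Σ(L_j/K_j) — the zones act as resistances in series.
Σ(L/K) = 120/560 + 249/9.10 = 0.2143 + 27.36 = 27.58 d
q = ΔH / Σ(L/K) = 2.77 / 27.58 = 0.1004 m/d (same in every zone)
Zone A: v = q/n = 0.1004/0.27 = 0.3720 m/d → t_A = 120/0.3720 = 322.6 d
Zone B: v = q/n = 0.1004/0.11 = 0.9131 m/d → t_B = 249/0.9131 = 272.7 d
Total t = 322.6 + 272.7 = 595.2 d

595 days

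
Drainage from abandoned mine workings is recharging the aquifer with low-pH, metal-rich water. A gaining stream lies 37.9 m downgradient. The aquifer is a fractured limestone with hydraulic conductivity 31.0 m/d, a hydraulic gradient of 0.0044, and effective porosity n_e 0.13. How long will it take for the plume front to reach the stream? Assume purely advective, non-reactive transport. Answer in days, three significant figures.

36.1 days

Darcy flux q = K·i = 31.0 × 0.0044 = 0.1364 m/d
v_s = q/n_e = 0.1364/0.13 = 1.049 m/d
t = L / v = 37.9 / 1.049 = 36.12 d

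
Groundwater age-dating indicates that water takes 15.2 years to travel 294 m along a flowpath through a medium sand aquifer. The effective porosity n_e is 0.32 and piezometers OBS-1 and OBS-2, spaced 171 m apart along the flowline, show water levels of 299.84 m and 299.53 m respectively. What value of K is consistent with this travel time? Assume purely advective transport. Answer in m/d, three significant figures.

Hydraulic gradient i = (299.84 − 299.53) / 171 = 0.31 / 171 = 0.001813
t = 15.2 years = 5548 d
v = L / t = 294 / 5548 = 0.05299 m/d
K = v · n / i = 0.05299 × 0.32 / 0.001813 = 9.35 m/d

9.35 m/d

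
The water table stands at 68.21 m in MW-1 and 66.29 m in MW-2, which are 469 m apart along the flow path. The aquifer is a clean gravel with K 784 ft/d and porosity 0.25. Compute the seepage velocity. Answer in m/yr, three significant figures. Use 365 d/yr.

Hydraulic gradient i = (68.21 − 66.29) / 469 = 1.92 / 469 = 0.004094
K = 784 ft/d × 0.3048 = 239.0 m/d
Darcy flux q = K·i = 239.0 × 0.004094 = 0.9783 m/d
Seepage velocity v = q / n = 0.9783 / 0.25 = 3.913 m/d
   = 3.913 × 365 = 1430 m/yr

1430 m/yr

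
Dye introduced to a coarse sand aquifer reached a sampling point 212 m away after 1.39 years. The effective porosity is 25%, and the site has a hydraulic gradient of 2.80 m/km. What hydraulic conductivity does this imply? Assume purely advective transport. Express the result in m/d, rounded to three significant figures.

37.3 m/d

t = 1.39 years = 507.3 d
v = L / t = 212 / 507.3 = 0.4179 m/d
K = v · n / i = 0.4179 × 0.25 / 0.0028 = 37.3 m/d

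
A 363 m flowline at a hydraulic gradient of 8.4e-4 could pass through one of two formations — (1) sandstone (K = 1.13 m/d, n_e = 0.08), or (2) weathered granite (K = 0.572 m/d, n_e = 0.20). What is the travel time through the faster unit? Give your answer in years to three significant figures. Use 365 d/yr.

Unit 1 (sandstone): v = 1.13×8.4e-4/0.08 = 0.01186 m/d, t = 363/0.01186 = 30590 d
Unit 2 (weathered granite): v = 0.572×8.4e-4/0.20 = 0.002402 m/d, t = 363/0.002402 = 151100 d
Faster: 30590 d / 365 = 83.8 yr

83.8 years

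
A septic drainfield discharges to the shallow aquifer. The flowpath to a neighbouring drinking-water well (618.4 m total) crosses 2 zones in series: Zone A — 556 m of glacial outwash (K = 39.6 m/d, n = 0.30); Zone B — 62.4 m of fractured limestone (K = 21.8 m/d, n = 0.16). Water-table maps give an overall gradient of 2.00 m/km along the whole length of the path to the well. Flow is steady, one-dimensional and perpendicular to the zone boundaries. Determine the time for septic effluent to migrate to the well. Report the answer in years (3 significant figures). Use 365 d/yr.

6.62 years

Continuity: the same q passes through each zone, so ΔH = q·Σ(L_j/K_j) — the zones act as resistances in series.
Σ(L/K) = 556/39.6 + 62.4/21.8 = 14.04 + 2.862 = 16.90 d
K_eq = L_total / Σ(L/K) = 618.4 / 16.90 = 36.59 m/d
q = K_eq · i = 36.59 × 0.0020 = 0.07317 m/d (same in every zone)
Zone A: v = q/n = 0.07317/0.30 = 0.2439 m/d → t_A = 556/0.2439 = 2280 d
Zone B: v = q/n = 0.07317/0.16 = 0.4573 m/d → t_B = 62.4/0.4573 = 136.4 d
Total t = 2280 + 136.4 = 2416 d
   = 2416 / 365 = 6.62 yr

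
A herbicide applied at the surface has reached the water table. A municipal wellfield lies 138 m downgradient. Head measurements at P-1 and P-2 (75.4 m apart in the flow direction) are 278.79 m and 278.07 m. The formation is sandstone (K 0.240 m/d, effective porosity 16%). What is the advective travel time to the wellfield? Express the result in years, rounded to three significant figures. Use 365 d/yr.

Hydraulic gradient i = (278.79 − 278.07) / 75.4 = 0.72 / 75.4 = 0.009549
q = Ki = 0.240 × 0.009549 = 0.002292 m/d
v_s = q/n_e = 0.002292/0.16 = 0.01432 m/d
t = L / v = 138 / 0.01432 = 9634 d
   = 9634 / 365 = 26.4 yr

26.4 years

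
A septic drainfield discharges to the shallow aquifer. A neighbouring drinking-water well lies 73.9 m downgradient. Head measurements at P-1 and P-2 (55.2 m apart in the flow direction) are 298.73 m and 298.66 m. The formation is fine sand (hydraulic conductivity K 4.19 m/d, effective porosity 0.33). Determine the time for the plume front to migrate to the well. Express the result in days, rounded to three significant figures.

4590 days

Hydraulic gradient i = (298.73 − 298.66) / 55.2 = 0.07 / 55.2 = 0.001268
Darcy flux q = K·i = 4.19 × 0.001268 = 0.005313 m/d
Average linear velocity = 0.005313 / 0.33 = 0.01610 m/d
t = L / v = 73.9 / 0.01610 = 4590 d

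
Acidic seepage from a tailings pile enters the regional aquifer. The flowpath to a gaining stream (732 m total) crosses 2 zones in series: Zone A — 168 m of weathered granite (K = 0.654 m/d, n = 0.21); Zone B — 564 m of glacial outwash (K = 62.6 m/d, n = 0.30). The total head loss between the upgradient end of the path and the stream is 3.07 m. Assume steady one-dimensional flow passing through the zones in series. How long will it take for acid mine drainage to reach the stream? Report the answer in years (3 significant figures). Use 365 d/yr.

48.5 years

Steady 1-D flow in series ⇒ the Darcy flux q is identical in every zone and the zone head losses add (resistances L/K in series).
Σ(L/K) = 168/0.654 + 564/62.6 = 256.9 + 9.010 = 265.9 d
q = ΔH / Σ(L/K) = 3.07 / 265.9 = 0.01155 m/d (same in every zone)
Zone A: v = q/n = 0.01155/0.21 = 0.05498 m/d → t_A = 168/0.05498 = 3056 d
Zone B: v = q/n = 0.01155/0.30 = 0.03849 m/d → t_B = 564/0.03849 = 14650 d
Total t = 3056 + 14650 = 17710 d
   = 17710 / 365 = 48.5 yr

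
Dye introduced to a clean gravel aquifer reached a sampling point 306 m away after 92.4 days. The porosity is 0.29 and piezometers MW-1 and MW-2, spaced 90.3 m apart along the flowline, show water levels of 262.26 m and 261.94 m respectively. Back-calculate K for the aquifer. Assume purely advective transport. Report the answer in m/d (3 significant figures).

271 m/d

Hydraulic gradient i = (262.26 − 261.94) / 90.3 = 0.32 / 90.3 = 0.003544
v = L / t = 306 / 92.4 = 3.312 m/d
K = v · n / i = 3.312 × 0.29 / 0.003544 = 271 m/d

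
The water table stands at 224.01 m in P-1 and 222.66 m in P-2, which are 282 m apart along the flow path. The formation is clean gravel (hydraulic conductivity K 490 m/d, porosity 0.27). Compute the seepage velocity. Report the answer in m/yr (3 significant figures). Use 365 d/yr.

Hydraulic gradient i = (224.01 − 222.66) / 282 = 1.35 / 282 = 0.004787
Darcy flux q = K·i = 490 × 0.004787 = 2.346 m/d
Seepage velocity v = q / n = 2.346 / 0.27 = 8.688 m/d
   = 8.688 × 365 = 3170 m/yr

3170 m/yr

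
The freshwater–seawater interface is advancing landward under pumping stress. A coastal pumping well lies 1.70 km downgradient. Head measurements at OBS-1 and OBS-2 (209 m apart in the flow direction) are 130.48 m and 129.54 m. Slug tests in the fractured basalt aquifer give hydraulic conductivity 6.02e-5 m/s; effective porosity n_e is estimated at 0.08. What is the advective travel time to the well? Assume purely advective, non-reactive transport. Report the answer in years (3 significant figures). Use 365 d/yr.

15.9 years

Hydraulic gradient i = (130.48 − 129.54) / 209 = 0.94 / 209 = 0.004498
K = 6.02e-5 m/s × 86400 s/d = 5.201 m/d
Specific discharge q = 5.201 × 0.004498 = 0.02339 m/d
Seepage velocity v = q / n = 0.02339 / 0.08 = 0.2924 m/d
L = 1.70 km = 1700 m
t = L / v = 1700 / 0.2924 = 5814 d
   = 5814 / 365 = 15.9 yr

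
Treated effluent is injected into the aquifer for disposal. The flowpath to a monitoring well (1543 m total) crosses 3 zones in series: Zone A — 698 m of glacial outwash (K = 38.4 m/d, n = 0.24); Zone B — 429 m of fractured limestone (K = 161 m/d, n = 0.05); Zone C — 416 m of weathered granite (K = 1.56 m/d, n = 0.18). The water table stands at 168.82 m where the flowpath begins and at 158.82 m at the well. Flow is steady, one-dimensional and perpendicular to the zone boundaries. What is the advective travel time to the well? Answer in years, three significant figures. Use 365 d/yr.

Total head drop ΔH = 168.82 − 158.82 = 10.00 m
Continuity: the same q passes through each zone, so ΔH = q·Σ(L_j/K_j) — the zones act as resistances in series.
Σ(L/K) = 698/38.4 + 429/161 + 416/1.56 = 18.18 + 2.665 + 266.7 = 287.5 d
q = ΔH / Σ(L/K) = 10.00 / 287.5 = 0.03478 m/d (same in every zone)
Zone A: v = q/n = 0.03478/0.24 = 0.1449 m/d → t_A = 698/0.1449 = 4816 d
Zone B: v = q/n = 0.03478/0.05 = 0.6956 m/d → t_B = 429/0.6956 = 616.7 d
Zone C: v = q/n = 0.03478/0.18 = 0.1932 m/d → t_C = 416/0.1932 = 2153 d
Total t = 4816 + 616.7 + 2153 = 7586 d
   = 7586 / 365 = 20.8 yr

20.8 years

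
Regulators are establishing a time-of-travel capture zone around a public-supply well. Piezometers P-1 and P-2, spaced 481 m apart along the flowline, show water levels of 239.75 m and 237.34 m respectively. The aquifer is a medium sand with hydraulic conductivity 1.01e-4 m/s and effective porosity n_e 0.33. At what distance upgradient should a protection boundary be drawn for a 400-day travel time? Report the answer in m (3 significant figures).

53.0 m

Hydraulic gradient i = (239.75 − 237.34) / 481 = 2.41 / 481 = 0.005010
K = 1.01e-4 m/s × 86400 s/d = 8.726 m/d
Specific discharge q = 8.726 × 0.005010 = 0.04372 m/d
v = Ki/n = 8.726·0.005010/0.33 = 0.1325 m/d
L = v × T = 0.1325 × 400 = 53.00 m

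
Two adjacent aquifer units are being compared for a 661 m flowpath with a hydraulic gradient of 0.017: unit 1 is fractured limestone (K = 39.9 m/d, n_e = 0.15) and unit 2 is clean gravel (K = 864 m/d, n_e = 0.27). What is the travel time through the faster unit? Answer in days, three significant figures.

12.2 days

Unit 1 (fractured limestone): v = 39.9×0.017/0.15 = 4.522 m/d, t = 661/4.522 = 146.2 d
Unit 2 (clean gravel): v = 864×0.017/0.27 = 54.40 m/d, t = 661/54.40 = 12.15 d
Faster unit: t = 12.2 d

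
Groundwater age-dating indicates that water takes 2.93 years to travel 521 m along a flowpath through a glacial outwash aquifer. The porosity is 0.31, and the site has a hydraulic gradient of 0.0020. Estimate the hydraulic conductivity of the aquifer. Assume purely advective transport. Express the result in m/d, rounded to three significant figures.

t = 2.93 years = 1069 d
v = L / t = 521 / 1069 = 0.4872 m/d
K = v · n / i = 0.4872 × 0.31 / 0.0020 = 75.5 m/d

75.5 m/d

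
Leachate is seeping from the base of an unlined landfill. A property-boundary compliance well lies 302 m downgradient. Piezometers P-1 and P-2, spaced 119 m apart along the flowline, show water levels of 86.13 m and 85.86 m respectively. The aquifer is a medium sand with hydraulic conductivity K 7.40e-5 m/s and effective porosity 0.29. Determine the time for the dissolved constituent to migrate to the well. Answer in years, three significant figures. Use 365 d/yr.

16.5 years

Hydraulic gradient i = (86.13 − 85.86) / 119 = 0.27 / 119 = 0.002269
K = 7.40e-5 m/s × 86400 s/d = 6.394 m/d
Darcy flux q = K·i = 6.394 × 0.002269 = 0.01451 m/d
Average linear velocity = 0.01451 / 0.29 = 0.05002 m/d
t = L / v = 302 / 0.05002 = 6037 d
   = 6037 / 365 = 16.5 yr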